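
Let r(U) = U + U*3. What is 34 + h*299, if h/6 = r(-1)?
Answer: -7142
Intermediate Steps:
r(U) = 4*U (r(U) = U + 3*U = 4*U)
h = -24 (h = 6*(4*(-1)) = 6*(-4) = -24)
34 + h*299 = 34 - 24*299 = 34 - 7176 = -7142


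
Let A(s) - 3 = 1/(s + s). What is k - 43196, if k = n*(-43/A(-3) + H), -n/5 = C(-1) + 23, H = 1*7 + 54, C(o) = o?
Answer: -820022/17 ≈ -48237.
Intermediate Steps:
A(s) = 3 + 1/(2*s) (A(s) = 3 + 1/(s + s) = 3 + 1/(2*s))
H = 61 (H = 7 + 54 = 61)
n = -110 (n = -5*(-1 + 23) = -5*22 = -110)
k = -85690/17 (k = -110*(-43/(3 + (1/2)/(-3)) + 61) = -110*(-43/(3 + (1/2)*(-1/3)) + 61) = -110*(-43/(3 - 1/6) + 61) = -110*(-43/17/6 + 61) = -110*(-43*6/17 + 61) = -110*(-258/17 + 61) = -110*779/17 = -85690/17 ≈ -5040.6)
k - 43196 = -85690/17 - 43196 = -820022/17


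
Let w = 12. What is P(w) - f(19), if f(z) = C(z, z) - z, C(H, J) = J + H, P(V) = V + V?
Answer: 5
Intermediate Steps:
P(V) = 2*V
C(H, J) = H + J
f(z) = z (f(z) = (z + z) - z = 2*z - z = z)
P(w) - f(19) = 2*12 - 1*19 = 24 - 19 = 5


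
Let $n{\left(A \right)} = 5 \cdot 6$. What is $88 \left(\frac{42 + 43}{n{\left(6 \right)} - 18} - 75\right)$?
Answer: $- \frac{17930}{3} \approx -5976.7$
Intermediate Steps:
$n{\left(A \right)} = 30$
$88 \left(\frac{42 + 43}{n{\left(6 \right)} - 18} - 75\right) = 88 \left(\frac{42 + 43}{30 - 18} - 75\right) = 88 \left(\frac{85}{12} - 75\right) = 88 \left(- \frac{815}{12}\right) = - \frac{17930}{3}$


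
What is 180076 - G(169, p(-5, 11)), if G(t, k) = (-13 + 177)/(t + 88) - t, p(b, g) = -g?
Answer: 46322801/257 ≈ 1.8024e+5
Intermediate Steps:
G(t, k) = -t + 164/(88 + t) (G(t, k) = 164/(88 + t) - t = -t + 164/(88 + t))
180076 - G(169, p(-5, 11)) = 180076 - (164 - 1*169² - 88*169)/(88 + 169) = 180076 - (164 - 1*28561 - 14872)/257 = 180076 - (164 - 28561 - 14872)/257 = 180076 - (-43269)/257 = 180076 - 1*(-43269/257) = 180076 + 43269/257 = 46322801/257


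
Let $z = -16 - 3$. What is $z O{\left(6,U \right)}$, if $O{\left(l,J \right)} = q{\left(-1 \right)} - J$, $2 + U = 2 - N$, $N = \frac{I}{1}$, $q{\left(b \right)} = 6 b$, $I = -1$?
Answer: $133$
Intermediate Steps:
$z = -19$
$N = -1$ ($N = - 1^{-1} = \left(-1\right) 1 = -1$)
$U = 1$ ($U = -2 + \left(2 - -1\right) = -2 + \left(2 + 1\right) = -2 + 3 = 1$)
$O{\left(l,J \right)} = -6 - J$ ($O{\left(l,J \right)} = 6 \left(-1\right) - J = -6 - J$)
$z O{\left(6,U \right)} = - 19 \left(-6 - 1\right) = \left(-19\right) \left(-7\right) = 133$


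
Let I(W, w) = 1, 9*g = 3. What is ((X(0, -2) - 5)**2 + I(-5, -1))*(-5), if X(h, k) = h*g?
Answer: -130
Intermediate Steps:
g = 1/3 (g = (1/9)*3 = 1/3 ≈ 0.33333)
X(h, k) = h/3 (X(h, k) = h*(1/3) = h/3)
((X(0, -2) - 5)**2 + I(-5, -1))*(-5) = (((1/3)*0 - 5)**2 + 1)*(-5) = ((0 - 5)**2 + 1)*(-5) = ((-5)**2 + 1)*(-5) = (25 + 1)*(-5) = 26*(-5) = -130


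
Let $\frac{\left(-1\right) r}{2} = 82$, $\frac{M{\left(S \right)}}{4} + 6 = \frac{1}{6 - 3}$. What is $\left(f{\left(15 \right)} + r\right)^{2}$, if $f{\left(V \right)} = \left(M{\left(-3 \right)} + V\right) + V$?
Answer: $\frac{220900}{9} \approx 24544.0$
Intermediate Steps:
$M{\left(S \right)} = - \frac{68}{3}$ ($M{\left(S \right)} = -24 + \frac{4}{6 - 3} = -24 + \frac{4}{3} = - \frac{68}{3}$)
$r = -164$ ($r = \left(-2\right) 82 = -164$)
$f{\left(V \right)} = - \frac{68}{3} + 2 V$ ($f{\left(V \right)} = \left(- \frac{68}{3} + V\right) + V = - \frac{68}{3} + 2 V$)
$\left(f{\left(15 \right)} + r\right)^{2} = \left(\left(- \frac{68}{3} + 2 \cdot 15\right) - 164\right)^{2} = \left(\left(- \frac{68}{3} + 30\right) - 164\right)^{2} = \left(\frac{22}{3} - 164\right)^{2} = \left(- \frac{470}{3}\right)^{2} = \frac{220900}{9}$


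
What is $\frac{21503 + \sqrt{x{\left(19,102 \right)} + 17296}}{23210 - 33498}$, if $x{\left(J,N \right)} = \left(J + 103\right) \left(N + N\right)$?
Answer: $- \frac{21503}{10288} - \frac{\sqrt{10546}}{5144} \approx -2.1101$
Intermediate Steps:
$x{\left(J,N \right)} = 2 N \left(103 + J\right)$ ($x{\left(J,N \right)} = \left(103 + J\right) 2 N = 2 N \left(103 + J\right)$)
$\frac{21503 + \sqrt{x{\left(19,102 \right)} + 17296}}{23210 - 33498} = \frac{21503 + \sqrt{2 \cdot 102 \left(103 + 19\right) + 17296}}{23210 - 33498} = \frac{21503 + \sqrt{2 \cdot 102 \cdot 122 + 17296}}{-10288} = \left(21503 + \sqrt{24888 + 17296}\right) \left(- \frac{1}{10288}\right) = \left(21503 + \sqrt{42184}\right) \left(- \frac{1}{10288}\right) = \left(21503 + 2 \sqrt{10546}\right) \left(- \frac{1}{10288}\right) = - \frac{21503}{10288} - \frac{\sqrt{10546}}{5144}$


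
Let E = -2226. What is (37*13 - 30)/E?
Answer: -451/2226 ≈ -0.20261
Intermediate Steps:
(37*13 - 30)/E = (37*13 - 30)/(-2226) = (481 - 30)*(-1/2226) = 451*(-1/2226) = -451/2226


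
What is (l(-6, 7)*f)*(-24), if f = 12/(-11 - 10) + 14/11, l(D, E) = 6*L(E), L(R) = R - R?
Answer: 0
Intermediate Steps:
L(R) = 0
l(D, E) = 0 (l(D, E) = 6*0 = 0)
f = 54/77 (f = 12/(-21) + 14*(1/11) = 12*(-1/21) + 14/11 = -4/7 + 14/11 = 54/77 ≈ 0.70130)
(l(-6, 7)*f)*(-24) = (0*(54/77))*(-24) = 0*(-24) = 0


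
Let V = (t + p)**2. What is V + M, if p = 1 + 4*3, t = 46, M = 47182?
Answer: 50663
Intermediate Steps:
p = 13 (p = 1 + 12 = 13)
V = 3481 (V = (46 + 13)**2 = 59**2 = 3481)
V + M = 3481 + 47182 = 50663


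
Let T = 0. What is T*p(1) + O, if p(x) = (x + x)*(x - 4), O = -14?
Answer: -14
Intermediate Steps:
p(x) = 2*x*(-4 + x) (p(x) = (2*x)*(-4 + x) = 2*x*(-4 + x))
T*p(1) + O = 0*(2*1*(-4 + 1)) - 14 = 0*(2*1*(-3)) - 14 = 0*(-6) - 14 = 0 - 14 = -14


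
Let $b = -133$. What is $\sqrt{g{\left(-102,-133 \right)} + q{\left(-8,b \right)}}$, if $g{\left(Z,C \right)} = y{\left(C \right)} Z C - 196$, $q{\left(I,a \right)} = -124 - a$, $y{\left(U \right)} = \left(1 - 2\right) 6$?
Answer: $i \sqrt{81583} \approx 285.63 i$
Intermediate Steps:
$y{\left(U \right)} = -6$ ($y{\left(U \right)} = \left(-1\right) 6 = -6$)
$g{\left(Z,C \right)} = -196 - 6 C Z$ ($g{\left(Z,C \right)} = - 6 Z C - 196 = - 6 C Z - 196 = -196 - 6 C Z$)
$\sqrt{g{\left(-102,-133 \right)} + q{\left(-8,b \right)}} = \sqrt{\left(-196 - \left(-798\right) \left(-102\right)\right) - -9} = \sqrt{\left(-196 - 81396\right) + \left(-124 + 133\right)} = \sqrt{-81592 + 9} = \sqrt{-81583} = i \sqrt{81583}$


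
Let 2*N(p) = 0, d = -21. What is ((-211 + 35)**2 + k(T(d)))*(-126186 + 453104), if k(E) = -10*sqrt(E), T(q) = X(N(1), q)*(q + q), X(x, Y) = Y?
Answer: 10126611968 - 68652780*sqrt(2) ≈ 1.0030e+10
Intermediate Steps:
N(p) = 0 (N(p) = (1/2)*0 = 0)
T(q) = 2*q**2 (T(q) = q*(q + q) = q*(2*q) = 2*q**2)
((-211 + 35)**2 + k(T(d)))*(-126186 + 453104) = ((-211 + 35)**2 - 10*21*sqrt(2))*(-126186 + 453104) = ((-176)**2 - 10*21*sqrt(2))*326918 = (30976 - 210*sqrt(2))*326918 = 10126611968 - 68652780*sqrt(2)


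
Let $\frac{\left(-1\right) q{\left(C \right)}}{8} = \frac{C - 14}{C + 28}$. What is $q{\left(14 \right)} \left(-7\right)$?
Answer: $0$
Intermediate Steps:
$q{\left(C \right)} = - \frac{8 \left(-14 + C\right)}{28 + C}$ ($q{\left(C \right)} = - 8 \frac{C - 14}{C + 28} = - 8 \frac{-14 + C}{28 + C} = - \frac{8 \left(-14 + C\right)}{28 + C}$)
$q{\left(14 \right)} \left(-7\right) = \frac{8 \left(14 - 14\right)}{28 + 14} \left(-7\right) = \frac{8 \left(14 - 14\right)}{42} \left(-7\right) = 8 \cdot \frac{1}{42} \cdot 0 \left(-7\right) = 0 \left(-7\right) = 0$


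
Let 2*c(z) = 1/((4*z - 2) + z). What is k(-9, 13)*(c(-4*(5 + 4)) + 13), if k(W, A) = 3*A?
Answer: 14193/28 ≈ 506.89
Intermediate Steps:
c(z) = 1/(2*(-2 + 5*z)) (c(z) = 1/(2*((4*z - 2) + z)) = 1/(2*((-2 + 4*z) + z)) = 1/(2*(-2 + 5*z)))
k(-9, 13)*(c(-4*(5 + 4)) + 13) = (3*13)*(1/(2*(-2 + 5*(-4*(5 + 4)))) + 13) = 39*(1/(2*(-2 + 5*(-4*9))) + 13) = 39*(1/(2*(-2 + 5*(-36))) + 13) = 39*(1/(2*(-2 - 180)) + 13) = 39*((½)/(-182) + 13) = 39*((½)*(-1/182) + 13) = 39*(-1/364 + 13) = 39*(4731/364) = 14193/28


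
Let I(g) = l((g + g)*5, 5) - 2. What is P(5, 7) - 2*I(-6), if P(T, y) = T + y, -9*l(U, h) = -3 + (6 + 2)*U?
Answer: -274/3 ≈ -91.333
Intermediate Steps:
l(U, h) = ⅓ - 8*U/9 (l(U, h) = -(-3 + (6 + 2)*U)/9 = -(-3 + 8*U)/9 = ⅓ - 8*U/9)
I(g) = -5/3 - 80*g/9 (I(g) = (⅓ - 8*(g + g)*5/9) - 2 = (⅓ - 8*2*g*5/9) - 2 = (⅓ - 80*g/9) - 2 = -5/3 - 80*g/9)
P(5, 7) - 2*I(-6) = (5 + 7) - 2*(-5/3 - 80/9*(-6)) = 12 - 2*(-5/3 + 160/3) = 12 - 2*155/3 = 12 - 310/3 = -274/3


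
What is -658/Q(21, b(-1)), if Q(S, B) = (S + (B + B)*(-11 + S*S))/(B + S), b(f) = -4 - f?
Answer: 3948/853 ≈ 4.6284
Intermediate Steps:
Q(S, B) = (S + 2*B*(-11 + S²))/(B + S) (Q(S, B) = (S + (2*B)*(-11 + S²))/(B + S) = (S + 2*B*(-11 + S²))/(B + S))
-658/Q(21, b(-1)) = -658*((-4 - 1*(-1)) + 21)/(21 - 22*(-4 - 1*(-1)) + 2*(-4 - 1*(-1))*21²) = -658*((-4 + 1) + 21)/(21 - 22*(-4 + 1) + 2*(-4 + 1)*441) = -658*(-3 + 21)/(21 - 22*(-3) + 2*(-3)*441) = -658*18/(21 + 66 - 2646) = -658/((1/18)*(-2559)) = -658/(-853/6) = -658*(-6/853) = 3948/853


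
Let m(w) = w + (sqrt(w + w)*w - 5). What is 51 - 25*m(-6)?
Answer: 326 + 300*I*sqrt(3) ≈ 326.0 + 519.62*I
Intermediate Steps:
m(w) = -5 + w + sqrt(2)*w**(3/2) (m(w) = w + (sqrt(2*w)*w - 5) = w + ((sqrt(2)*sqrt(w))*w - 5) = w + (sqrt(2)*w**(3/2) - 5) = w + (-5 + sqrt(2)*w**(3/2)) = -5 + w + sqrt(2)*w**(3/2))
51 - 25*m(-6) = 51 - 25*(-5 - 6 + sqrt(2)*(-6)**(3/2)) = 51 - 25*(-5 - 6 + sqrt(2)*(-6*I*sqrt(6))) = 51 - 25*(-5 - 6 - 12*I*sqrt(3)) = 51 - 25*(-11 - 12*I*sqrt(3)) = 51 + (275 + 300*I*sqrt(3)) = 326 + 300*I*sqrt(3)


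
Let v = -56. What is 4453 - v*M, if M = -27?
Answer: 2941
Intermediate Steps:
4453 - v*M = 4453 - (-56)*(-27) = 4453 - 1*1512 = 4453 - 1512 = 2941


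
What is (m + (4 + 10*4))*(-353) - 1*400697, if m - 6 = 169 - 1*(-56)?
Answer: -497772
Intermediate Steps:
m = 231 (m = 6 + (169 - 1*(-56)) = 6 + (169 + 56) = 6 + 225 = 231)
(m + (4 + 10*4))*(-353) - 1*400697 = (231 + (4 + 10*4))*(-353) - 1*400697 = (231 + (4 + 40))*(-353) - 400697 = (231 + 44)*(-353) - 400697 = 275*(-353) - 400697 = -97075 - 400697 = -497772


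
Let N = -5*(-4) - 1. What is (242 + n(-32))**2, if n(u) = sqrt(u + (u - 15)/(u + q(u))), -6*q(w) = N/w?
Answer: 358517524/6125 + 1936*I*sqrt(58430)/175 ≈ 58534.0 + 2674.1*I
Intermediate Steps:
N = 19 (N = 20 - 1 = 19)
q(w) = -19/(6*w)
n(u) = sqrt(u + (-15 + u)/(u - 19/(6*u))) (n(u) = sqrt(u + (u - 15)/(u - 19/(6*u))) = sqrt(u + (-15 + u)/(u - 19/(6*u))))
(242 + n(-32))**2 = (242 + sqrt(-32*(-109 + 6*(-32) + 6*(-32)**2)/(-19 + 6*(-32)**2)))**2 = (242 + sqrt(-32*(-109 - 192 + 6*1024)/(-19 + 6*1024)))**2 = (242 + sqrt(-32*(-109 - 192 + 6144)/(-19 + 6144)))**2 = (242 + sqrt(-32*5843/6125))**2 = (242 + sqrt(-32*1/6125*5843))**2 = (242 + sqrt(-186976/6125))**2 = (242 + 4*I*sqrt(58430)/175)**2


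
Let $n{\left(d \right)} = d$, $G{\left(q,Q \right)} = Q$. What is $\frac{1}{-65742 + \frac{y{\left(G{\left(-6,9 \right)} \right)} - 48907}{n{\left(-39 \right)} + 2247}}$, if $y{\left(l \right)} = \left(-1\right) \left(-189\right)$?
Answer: $- \frac{1104}{72603527} \approx -1.5206 \cdot 10^{-5}$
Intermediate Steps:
$y{\left(l \right)} = 189$
$\frac{1}{-65742 + \frac{y{\left(G{\left(-6,9 \right)} \right)} - 48907}{n{\left(-39 \right)} + 2247}} = \frac{1}{-65742 + \frac{189 - 48907}{-39 + 2247}} = \frac{1}{-65742 - \frac{48718}{2208}} = \frac{1}{-65742 - \frac{24359}{1104}} = \frac{1}{- \frac{72603527}{1104}} = - \frac{1104}{72603527}$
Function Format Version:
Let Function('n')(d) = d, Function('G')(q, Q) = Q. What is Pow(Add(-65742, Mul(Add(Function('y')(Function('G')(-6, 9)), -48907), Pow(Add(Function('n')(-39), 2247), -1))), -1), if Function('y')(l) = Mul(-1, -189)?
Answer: Rational(-1104, 72603527) ≈ -1.5206e-5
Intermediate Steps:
Function('y')(l) = 189
Pow(Add(-65742, Mul(Add(Function('y')(Function('G')(-6, 9)), -48907), Pow(Add(Function('n')(-39), 2247), -1))), -1) = Pow(Add(-65742, Mul(Add(189, -48907), Pow(Add(-39, 2247), -1))), -1) = Pow(Add(-65742, Mul(-48718, Pow(2208, -1))), -1) = Pow(Add(-65742, Mul(-48718, Rational(1, 2208))), -1) = Pow(Add(-65742, Rational(-24359, 1104)), -1) = Pow(Rational(-72603527, 1104), -1) = Rational(-1104, 72603527)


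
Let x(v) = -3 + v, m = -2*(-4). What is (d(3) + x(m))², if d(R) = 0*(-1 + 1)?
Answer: 25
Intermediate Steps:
m = 8
d(R) = 0 (d(R) = 0*0 = 0)
(d(3) + x(m))² = (0 + (-3 + 8))² = (0 + 5)² = 5² = 25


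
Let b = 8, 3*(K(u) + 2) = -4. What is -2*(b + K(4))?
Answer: -28/3 ≈ -9.3333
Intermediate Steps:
K(u) = -10/3 (K(u) = -2 + (1/3)*(-4) = -2 - 4/3 = -10/3)
-2*(b + K(4)) = -2*(8 - 10/3) = -2*14/3 = -28/3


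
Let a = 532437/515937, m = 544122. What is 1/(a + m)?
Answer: 171979/93577734917 ≈ 1.8378e-6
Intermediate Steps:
a = 177479/171979 (a = 532437*(1/515937) = 177479/171979 ≈ 1.0320)
1/(a + m) = 1/(177479/171979 + 544122) = 1/(93577734917/171979) = 171979/93577734917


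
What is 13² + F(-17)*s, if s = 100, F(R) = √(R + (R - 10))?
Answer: 169 + 200*I*√11 ≈ 169.0 + 663.33*I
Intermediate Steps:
F(R) = √(-10 + 2*R) (F(R) = √(R + (-10 + R)) = √(-10 + 2*R))
13² + F(-17)*s = 13² + √(-10 + 2*(-17))*100 = 169 + √(-10 - 34)*100 = 169 + √(-44)*100 = 169 + (2*I*√11)*100 = 169 + 200*I*√11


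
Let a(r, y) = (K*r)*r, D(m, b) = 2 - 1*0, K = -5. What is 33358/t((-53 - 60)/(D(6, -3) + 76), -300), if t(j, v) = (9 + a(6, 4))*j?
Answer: 867308/6441 ≈ 134.65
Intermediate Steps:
D(m, b) = 2 (D(m, b) = 2 + 0 = 2)
a(r, y) = -5*r**2 (a(r, y) = (-5*r)*r = -5*r**2)
t(j, v) = -171*j (t(j, v) = (9 - 5*6**2)*j = (9 - 5*36)*j = (9 - 180)*j = -171*j)
33358/t((-53 - 60)/(D(6, -3) + 76), -300) = 33358/((-171*(-53 - 60)/(2 + 76))) = 33358/((-(-19323)/78)) = 33358/((-171*(-113/78))) = 33358/(6441/26) = 33358*(26/6441) = 867308/6441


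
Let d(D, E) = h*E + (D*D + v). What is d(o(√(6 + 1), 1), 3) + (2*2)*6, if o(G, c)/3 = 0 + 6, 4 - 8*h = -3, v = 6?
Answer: 2853/8 ≈ 356.63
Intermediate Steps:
h = 7/8 (h = ½ - ⅛*(-3) = ½ + 3/8 = 7/8 ≈ 0.87500)
o(G, c) = 18 (o(G, c) = 3*(0 + 6) = 3*6 = 18)
d(D, E) = 6 + D² + 7*E/8 (d(D, E) = 7*E/8 + (D*D + 6) = 7*E/8 + (D² + 6) = 7*E/8 + (6 + D²) = 6 + D² + 7*E/8)
d(o(√(6 + 1), 1), 3) + (2*2)*6 = (6 + 18² + (7/8)*3) + (2*2)*6 = (6 + 324 + 21/8) + 4*6 = 2661/8 + 24 = 2853/8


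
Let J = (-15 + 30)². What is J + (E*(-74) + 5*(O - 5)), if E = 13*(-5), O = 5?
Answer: 5035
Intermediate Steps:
E = -65
J = 225 (J = 15² = 225)
J + (E*(-74) + 5*(O - 5)) = 225 + (-65*(-74) + 5*(5 - 5)) = 225 + (4810 + 5*0) = 225 + (4810 + 0) = 225 + 4810 = 5035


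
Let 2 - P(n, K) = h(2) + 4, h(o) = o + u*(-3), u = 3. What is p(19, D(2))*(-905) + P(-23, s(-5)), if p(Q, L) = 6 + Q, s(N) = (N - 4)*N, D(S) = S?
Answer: -22620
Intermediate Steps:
s(N) = N*(-4 + N) (s(N) = (-4 + N)*N = N*(-4 + N))
h(o) = -9 + o (h(o) = o + 3*(-3) = o - 9 = -9 + o)
P(n, K) = 5 (P(n, K) = 2 - ((-9 + 2) + 4) = 2 - (-7 + 4) = 2 - 1*(-3) = 2 + 3 = 5)
p(19, D(2))*(-905) + P(-23, s(-5)) = (6 + 19)*(-905) + 5 = 25*(-905) + 5 = -22625 + 5 = -22620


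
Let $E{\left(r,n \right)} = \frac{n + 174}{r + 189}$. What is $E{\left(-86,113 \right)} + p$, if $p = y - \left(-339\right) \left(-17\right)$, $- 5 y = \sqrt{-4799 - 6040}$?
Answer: $- \frac{593302}{103} - \frac{i \sqrt{10839}}{5} \approx -5760.2 - 20.822 i$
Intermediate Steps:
$y = - \frac{i \sqrt{10839}}{5}$ ($y = - \frac{\sqrt{-4799 - 6040}}{5} = - \frac{\sqrt{-10839}}{5} = - \frac{i \sqrt{10839}}{5} \approx - 20.822 i$)
$E{\left(r,n \right)} = \frac{174 + n}{189 + r}$
$p = -5763 - \frac{i \sqrt{10839}}{5}$ ($p = - \frac{i \sqrt{10839}}{5} - \left(-339\right) \left(-17\right) = - \frac{i \sqrt{10839}}{5} - 5763 = -5763 - \frac{i \sqrt{10839}}{5} \approx -5763.0 - 20.822 i$)
$E{\left(-86,113 \right)} + p = \frac{174 + 113}{189 - 86} - \left(5763 + \frac{i \sqrt{10839}}{5}\right) = \frac{1}{103} \cdot 287 - \left(5763 + \frac{i \sqrt{10839}}{5}\right) = \frac{287}{103} - \left(5763 + \frac{i \sqrt{10839}}{5}\right) = - \frac{593302}{103} - \frac{i \sqrt{10839}}{5}$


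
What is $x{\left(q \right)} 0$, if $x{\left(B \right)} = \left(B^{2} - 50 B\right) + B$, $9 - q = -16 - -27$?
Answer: $0$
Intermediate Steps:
$q = -2$ ($q = 9 - \left(-16 - -27\right) = 9 - \left(-16 + 27\right) = 9 - 11 = -2$)
$x{\left(B \right)} = B^{2} - 49 B$
$x{\left(q \right)} 0 = - 2 \left(-49 - 2\right) 0 = \left(-2\right) \left(-51\right) 0 = 102 \cdot 0 = 0$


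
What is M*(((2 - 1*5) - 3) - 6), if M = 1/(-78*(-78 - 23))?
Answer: -2/1313 ≈ -0.0015232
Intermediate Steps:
M = 1/7878 (M = 1/(-78*(-101)) = 1/7878 ≈ 0.00012694)
M*(((2 - 1*5) - 3) - 6) = (((2 - 1*5) - 3) - 6)/7878 = (((2 - 5) - 3) - 6)/7878 = ((-3 - 3) - 6)/7878 = (-6 - 6)/7878 = (1/7878)*(-12) = -2/1313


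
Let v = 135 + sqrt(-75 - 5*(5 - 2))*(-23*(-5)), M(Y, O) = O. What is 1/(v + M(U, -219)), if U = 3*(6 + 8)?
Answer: -14/199551 - 115*I*sqrt(10)/399102 ≈ -7.0157e-5 - 0.0009112*I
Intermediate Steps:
U = 42 (U = 3*14 = 42)
v = 135 + 345*I*sqrt(10) (v = 135 + sqrt(-75 - 5*3)*115 = 135 + sqrt(-75 - 15)*115 = 135 + sqrt(-90)*115 = 135 + (3*I*sqrt(10))*115 = 135 + 345*I*sqrt(10) ≈ 135.0 + 1091.0*I)
1/(v + M(U, -219)) = 1/((135 + 345*I*sqrt(10)) - 219) = 1/(-84 + 345*I*sqrt(10))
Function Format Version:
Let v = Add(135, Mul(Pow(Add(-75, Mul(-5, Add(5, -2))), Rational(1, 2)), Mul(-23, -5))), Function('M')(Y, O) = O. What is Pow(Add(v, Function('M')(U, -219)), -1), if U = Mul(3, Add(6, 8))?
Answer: Add(Rational(-14, 199551), Mul(Rational(-115, 399102), I, Pow(10, Rational(1, 2)))) ≈ Add(-7.0157e-5, Mul(-0.00091120, I))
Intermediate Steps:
U = 42 (U = Mul(3, 14) = 42)
v = Add(135, Mul(345, I, Pow(10, Rational(1, 2)))) (v = Add(135, Mul(Pow(Add(-75, Mul(-5, 3)), Rational(1, 2)), 115)) = Add(135, Mul(Pow(Add(-75, -15), Rational(1, 2)), 115)) = Add(135, Mul(Pow(-90, Rational(1, 2)), 115)) = Add(135, Mul(Mul(3, I, Pow(10, Rational(1, 2))), 115)) = Add(135, Mul(345, I, Pow(10, Rational(1, 2)))) ≈ Add(135.00, Mul(1091.0, I)))
Pow(Add(v, Function('M')(U, -219)), -1) = Pow(Add(Add(135, Mul(345, I, Pow(10, Rational(1, 2)))), -219), -1) = Pow(Add(-84, Mul(345, I, Pow(10, Rational(1, 2)))), -1)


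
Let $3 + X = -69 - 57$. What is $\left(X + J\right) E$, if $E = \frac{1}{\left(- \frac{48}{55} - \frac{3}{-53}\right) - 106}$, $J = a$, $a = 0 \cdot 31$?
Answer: $\frac{376035}{311369} \approx 1.2077$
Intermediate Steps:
$X = -129$ ($X = -3 - 126 = -129$)
$a = 0$
$J = 0$
$E = - \frac{2915}{311369}$ ($E = \frac{1}{\left(\left(-48\right) \frac{1}{55} - - \frac{3}{53}\right) - 106} = \frac{1}{\left(- \frac{48}{55} + \frac{3}{53}\right) - 106} = \frac{1}{- \frac{2379}{2915} - 106} = \frac{1}{- \frac{311369}{2915}} = - \frac{2915}{311369} \approx -0.0093619$)
$\left(X + J\right) E = \left(-129 + 0\right) \left(- \frac{2915}{311369}\right) = \left(-129\right) \left(- \frac{2915}{311369}\right) = \frac{376035}{311369}$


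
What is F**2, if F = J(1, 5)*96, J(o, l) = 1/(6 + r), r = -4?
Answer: 2304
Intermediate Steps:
J(o, l) = 1/2 (J(o, l) = 1/(6 - 4) = 1/2)
F = 48 (F = (1/2)*96 = 48)
F**2 = 48**2 = 2304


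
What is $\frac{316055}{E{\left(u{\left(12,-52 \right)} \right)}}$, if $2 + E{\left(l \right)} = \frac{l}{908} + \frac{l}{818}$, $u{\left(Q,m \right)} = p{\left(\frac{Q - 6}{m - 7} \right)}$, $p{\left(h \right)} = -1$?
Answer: $- \frac{117373977460}{743607} \approx -1.5784 \cdot 10^{5}$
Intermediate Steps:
$u{\left(Q,m \right)} = -1$
$E{\left(l \right)} = -2 + \frac{863 l}{371372}$ ($E{\left(l \right)} = -2 + \left(\frac{l}{908} + \frac{l}{818}\right) = -2 + \frac{863 l}{371372}$)
$\frac{316055}{E{\left(u{\left(12,-52 \right)} \right)}} = \frac{316055}{-2 + \frac{863}{371372} \left(-1\right)} = \frac{316055}{-2 - \frac{863}{371372}} = \frac{316055}{- \frac{743607}{371372}} = 316055 \left(- \frac{371372}{743607}\right) = - \frac{117373977460}{743607}$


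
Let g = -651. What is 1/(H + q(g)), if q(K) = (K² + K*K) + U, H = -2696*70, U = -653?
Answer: 1/658229 ≈ 1.5192e-6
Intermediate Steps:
H = -188720
q(K) = -653 + 2*K² (q(K) = (K² + K*K) - 653 = (K² + K²) - 653 = 2*K² - 653 = -653 + 2*K²)
1/(H + q(g)) = 1/(-188720 + (-653 + 2*(-651)²)) = 1/(-188720 + (-653 + 2*423801)) = 1/(-188720 + (-653 + 847602)) = 1/(-188720 + 846949) = 1/658229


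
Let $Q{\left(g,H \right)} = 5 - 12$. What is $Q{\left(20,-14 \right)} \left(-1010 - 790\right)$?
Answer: $12600$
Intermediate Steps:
$Q{\left(g,H \right)} = -7$ ($Q{\left(g,H \right)} = 5 - 12 = -7$)
$Q{\left(20,-14 \right)} \left(-1010 - 790\right) = - 7 \left(-1010 - 790\right) = \left(-7\right) \left(-1800\right) = 12600$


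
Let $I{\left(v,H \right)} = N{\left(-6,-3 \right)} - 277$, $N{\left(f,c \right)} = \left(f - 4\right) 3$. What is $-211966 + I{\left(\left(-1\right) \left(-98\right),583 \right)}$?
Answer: $-212273$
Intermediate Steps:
$N{\left(f,c \right)} = -12 + 3 f$ ($N{\left(f,c \right)} = \left(-4 + f\right) 3 = -12 + 3 f$)
$I{\left(v,H \right)} = -307$ ($I{\left(v,H \right)} = \left(-12 + 3 \left(-6\right)\right) - 277 = \left(-12 - 18\right) - 277 = -30 - 277 = -307$)
$-211966 + I{\left(\left(-1\right) \left(-98\right),583 \right)} = -211966 - 307 = -212273$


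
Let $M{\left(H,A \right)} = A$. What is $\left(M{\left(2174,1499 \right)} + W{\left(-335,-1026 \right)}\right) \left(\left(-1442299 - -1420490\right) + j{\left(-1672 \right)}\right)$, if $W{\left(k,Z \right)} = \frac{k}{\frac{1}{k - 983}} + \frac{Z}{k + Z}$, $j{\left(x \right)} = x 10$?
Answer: $- \frac{23231580498855}{1361} \approx -1.7069 \cdot 10^{10}$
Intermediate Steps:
$j{\left(x \right)} = 10 x$
$W{\left(k,Z \right)} = \frac{Z}{Z + k} + k \left(-983 + k\right)$ ($W{\left(k,Z \right)} = \frac{k}{\frac{1}{-983 + k}} + \frac{Z}{Z + k} = k \left(-983 + k\right) + \frac{Z}{Z + k} = \frac{Z}{Z + k} + k \left(-983 + k\right)$)
$\left(M{\left(2174,1499 \right)} + W{\left(-335,-1026 \right)}\right) \left(\left(-1442299 - -1420490\right) + j{\left(-1672 \right)}\right) = \left(1499 + \frac{-1026 + \left(-335\right)^{3} - 983 \left(-335\right)^{2} - 1026 \left(-335\right)^{2} - \left(-1008558\right) \left(-335\right)}{-1026 - 335}\right) \left(\left(-1442299 - -1420490\right) + 10 \left(-1672\right)\right) = \left(1499 + \frac{-1026 - 37595375 - 110317175 - 115142850 - 337866930}{-1361}\right) \left(\left(-1442299 + 1420490\right) - 16720\right) = \left(1499 - \frac{-1026 - 37595375 - 110317175 - 115142850 - 337866930}{1361}\right) \left(-21809 - 16720\right) = \left(1499 - - \frac{600923356}{1361}\right) \left(-38529\right) = \left(1499 + \frac{600923356}{1361}\right) \left(-38529\right) = \frac{602963495}{1361} \left(-38529\right) = - \frac{23231580498855}{1361}$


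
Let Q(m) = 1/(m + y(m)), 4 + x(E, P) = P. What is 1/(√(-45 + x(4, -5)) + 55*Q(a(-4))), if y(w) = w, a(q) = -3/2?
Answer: -165/3511 - 27*I*√6/3511 ≈ -0.046995 - 0.018837*I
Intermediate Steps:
x(E, P) = -4 + P
a(q) = -3/2 (a(q) = -3*½ = -3/2)
Q(m) = 1/(2*m) (Q(m) = 1/(m + m) = 1/(2*m))
1/(√(-45 + x(4, -5)) + 55*Q(a(-4))) = 1/(√(-45 + (-4 - 5)) + 55*(1/(2*(-3/2)))) = 1/(√(-45 - 9) + 55*((½)*(-⅔))) = 1/(√(-54) + 55*(-⅓)) = 1/(3*I*√6 - 55/3) = 1/(-55/3 + 3*I*√6)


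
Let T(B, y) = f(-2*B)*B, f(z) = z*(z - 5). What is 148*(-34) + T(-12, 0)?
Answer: -10504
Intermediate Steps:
f(z) = z*(-5 + z)
T(B, y) = -2*B²*(-5 - 2*B) (T(B, y) = ((-2*B)*(-5 - 2*B))*B = (-2*B*(-5 - 2*B))*B = -2*B²*(-5 - 2*B))
148*(-34) + T(-12, 0) = 148*(-34) + (-12)²*(10 + 4*(-12)) = -5032 + 144*(10 - 48) = -5032 + 144*(-38) = -5032 - 5472 = -10504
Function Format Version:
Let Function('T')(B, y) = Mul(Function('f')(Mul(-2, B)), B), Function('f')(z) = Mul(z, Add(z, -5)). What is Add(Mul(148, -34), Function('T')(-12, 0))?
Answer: -10504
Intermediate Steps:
Function('f')(z) = Mul(z, Add(-5, z))
Function('T')(B, y) = Mul(-2, Pow(B, 2), Add(-5, Mul(-2, B))) (Function('T')(B, y) = Mul(Mul(Mul(-2, B), Add(-5, Mul(-2, B))), B) = Mul(Mul(-2, B, Add(-5, Mul(-2, B))), B) = Mul(-2, Pow(B, 2), Add(-5, Mul(-2, B))))
Add(Mul(148, -34), Function('T')(-12, 0)) = Add(Mul(148, -34), Mul(Pow(-12, 2), Add(10, Mul(4, -12)))) = Add(-5032, Mul(144, Add(10, -48))) = Add(-5032, Mul(144, -38)) = Add(-5032, -5472) = -10504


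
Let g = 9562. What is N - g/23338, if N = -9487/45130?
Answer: -46638619/75231710 ≈ -0.61993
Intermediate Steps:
N = -9487/45130 (N = -9487*1/45130 = -9487/45130 ≈ -0.21021)
N - g/23338 = -9487/45130 - 9562/23338 = -9487/45130 - 1*683/1667 = -9487/45130 - 683/1667 = -46638619/75231710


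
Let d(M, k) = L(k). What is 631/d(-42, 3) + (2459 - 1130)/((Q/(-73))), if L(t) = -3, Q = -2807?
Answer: -1480166/8421 ≈ -175.77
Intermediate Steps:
d(M, k) = -3
631/d(-42, 3) + (2459 - 1130)/((Q/(-73))) = 631/(-3) + (2459 - 1130)/((-2807/(-73))) = 631*(-⅓) + 1329/((-2807*(-1/73))) = -631/3 + 1329/(2807/73) = -631/3 + 1329*(73/2807) = -631/3 + 97017/2807 = -1480166/8421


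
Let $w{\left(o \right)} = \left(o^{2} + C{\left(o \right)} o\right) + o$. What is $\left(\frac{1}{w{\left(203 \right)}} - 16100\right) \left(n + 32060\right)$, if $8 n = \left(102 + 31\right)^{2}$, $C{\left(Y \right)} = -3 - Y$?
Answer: $- \frac{256019051367}{464} \approx -5.5176 \cdot 10^{8}$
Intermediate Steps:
$w{\left(o \right)} = o + o^{2} + o \left(-3 - o\right)$ ($w{\left(o \right)} = \left(o^{2} + \left(-3 - o\right) o\right) + o = \left(o^{2} + o \left(-3 - o\right)\right) + o = o + o^{2} + o \left(-3 - o\right)$)
$n = \frac{17689}{8}$ ($n = \frac{\left(102 + 31\right)^{2}}{8} = \frac{133^{2}}{8} = \frac{1}{8} \cdot 17689 = \frac{17689}{8} \approx 2211.1$)
$\left(\frac{1}{w{\left(203 \right)}} - 16100\right) \left(n + 32060\right) = \left(\frac{1}{\left(-2\right) 203} - 16100\right) \left(\frac{17689}{8} + 32060\right) = \left(\frac{1}{-406} - 16100\right) \frac{274169}{8} = \left(- \frac{1}{406} - 16100\right) \frac{274169}{8} = \left(- \frac{6536601}{406}\right) \frac{274169}{8} = - \frac{256019051367}{464}$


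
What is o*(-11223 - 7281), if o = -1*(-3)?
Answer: -55512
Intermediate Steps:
o = 3
o*(-11223 - 7281) = 3*(-11223 - 7281) = 3*(-18504) = -55512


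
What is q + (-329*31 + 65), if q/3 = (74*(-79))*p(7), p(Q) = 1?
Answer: -27672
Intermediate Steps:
q = -17538 (q = 3*((74*(-79))*1) = 3*(-5846*1) = 3*(-5846) = -17538)
q + (-329*31 + 65) = -17538 + (-329*31 + 65) = -17538 + (-10199 + 65) = -17538 - 10134 = -27672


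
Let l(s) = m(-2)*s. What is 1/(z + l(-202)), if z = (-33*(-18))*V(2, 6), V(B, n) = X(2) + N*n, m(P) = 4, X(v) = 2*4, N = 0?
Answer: 1/3944 ≈ 0.00025355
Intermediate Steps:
X(v) = 8
V(B, n) = 8 (V(B, n) = 8 + 0*n = 8 + 0 = 8)
z = 4752 (z = -33*(-18)*8 = 594*8 = 4752)
l(s) = 4*s
1/(z + l(-202)) = 1/(4752 + 4*(-202)) = 1/(4752 - 808) = 1/3944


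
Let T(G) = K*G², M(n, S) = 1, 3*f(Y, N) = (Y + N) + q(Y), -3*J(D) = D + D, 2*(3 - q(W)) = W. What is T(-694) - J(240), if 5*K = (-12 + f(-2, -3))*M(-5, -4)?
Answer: -17818132/15 ≈ -1.1879e+6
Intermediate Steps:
q(W) = 3 - W/2
J(D) = -2*D/3 (J(D) = -(D + D)/3 = -2*D/3)
f(Y, N) = 1 + N/3 + Y/6 (f(Y, N) = ((Y + N) + (3 - Y/2))/3 = ((N + Y) + (3 - Y/2))/3 = (3 + N + Y/2)/3 = 1 + N/3 + Y/6)
K = -37/15 (K = ((-12 + (1 + (⅓)*(-3) + (⅙)*(-2)))*1)/5 = ((-12 + (1 - 1 - ⅓))*1)/5 = ((-12 - ⅓)*1)/5 = (-37/3*1)/5 = (⅕)*(-37/3) = -37/15 ≈ -2.4667)
T(G) = -37*G²/15
T(-694) - J(240) = -37/15*(-694)² - (-2)*240/3 = -37/15*481636 - 1*(-160) = -17820532/15 + 160 = -17818132/15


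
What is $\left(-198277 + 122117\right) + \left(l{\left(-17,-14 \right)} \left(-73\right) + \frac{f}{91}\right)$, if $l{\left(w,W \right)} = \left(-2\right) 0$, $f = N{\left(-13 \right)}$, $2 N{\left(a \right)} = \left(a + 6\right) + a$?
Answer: $- \frac{6930570}{91} \approx -76160.0$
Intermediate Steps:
$N{\left(a \right)} = 3 + a$ ($N{\left(a \right)} = \frac{\left(a + 6\right) + a}{2} = \frac{\left(6 + a\right) + a}{2} = \frac{6 + 2 a}{2} = 3 + a$)
$f = -10$ ($f = 3 - 13 = -10$)
$l{\left(w,W \right)} = 0$
$\left(-198277 + 122117\right) + \left(l{\left(-17,-14 \right)} \left(-73\right) + \frac{f}{91}\right) = \left(-198277 + 122117\right) + \left(0 \left(-73\right) - \frac{10}{91}\right) = -76160 + \left(0 - \frac{10}{91}\right) = -76160 - \frac{10}{91} = - \frac{6930570}{91}$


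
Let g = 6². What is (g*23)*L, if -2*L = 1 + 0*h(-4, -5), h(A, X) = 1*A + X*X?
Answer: -414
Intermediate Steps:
g = 36
h(A, X) = A + X²
L = -½ (L = -(1 + 0*(-4 + (-5)²))/2 = -(1 + 0*(-4 + 25))/2 = -(1 + 0*21)/2 = -(1 + 0)/2 = -½*1 = -½ ≈ -0.50000)
(g*23)*L = (36*23)*(-½) = 828*(-½) = -414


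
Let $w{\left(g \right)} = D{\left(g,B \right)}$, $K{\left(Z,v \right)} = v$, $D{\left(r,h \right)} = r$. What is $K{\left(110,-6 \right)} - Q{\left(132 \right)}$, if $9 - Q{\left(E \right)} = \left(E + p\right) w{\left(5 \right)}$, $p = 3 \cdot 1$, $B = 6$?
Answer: $660$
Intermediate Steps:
$w{\left(g \right)} = g$
$p = 3$
$Q{\left(E \right)} = -6 - 5 E$ ($Q{\left(E \right)} = 9 - \left(E + 3\right) 5 = 9 - \left(3 + E\right) 5 = 9 - \left(15 + 5 E\right) = -6 - 5 E$)
$K{\left(110,-6 \right)} - Q{\left(132 \right)} = -6 - \left(-6 - 660\right) = -6 - -666 = -6 + 666 = 660$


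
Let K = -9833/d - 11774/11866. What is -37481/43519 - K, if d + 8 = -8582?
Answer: -2248335793891/2217922769930 ≈ -1.0137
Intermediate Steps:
d = -8590 (d = -8 - 8582 = -8590)
K = 7769859/50964470 (K = -9833/(-8590) - 11774/11866 = -9833*(-1/8590) - 11774*1/11866 = 9833/8590 - 5887/5933 = 7769859/50964470 ≈ 0.15246)
-37481/43519 - K = -37481/43519 - 1*7769859/50964470 = -37481*1/43519 - 7769859/50964470 = -37481/43519 - 7769859/50964470 = -2248335793891/2217922769930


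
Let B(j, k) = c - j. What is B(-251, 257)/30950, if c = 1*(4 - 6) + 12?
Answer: 261/30950 ≈ 0.0084330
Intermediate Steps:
c = 10 (c = 1*(-2) + 12 = -2 + 12 = 10)
B(j, k) = 10 - j
B(-251, 257)/30950 = (10 - 1*(-251))/30950 = (10 + 251)*(1/30950) = 261*(1/30950) = 261/30950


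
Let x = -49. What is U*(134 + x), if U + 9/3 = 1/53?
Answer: -13430/53 ≈ -253.40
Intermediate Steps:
U = -158/53 (U = -3 + 1/53 = -158/53 ≈ -2.9811)
U*(134 + x) = -158*(134 - 49)/53 = -158/53*85 = -13430/53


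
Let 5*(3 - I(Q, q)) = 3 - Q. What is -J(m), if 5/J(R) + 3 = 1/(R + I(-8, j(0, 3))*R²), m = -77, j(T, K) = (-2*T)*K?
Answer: 116655/69988 ≈ 1.6668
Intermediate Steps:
j(T, K) = -2*K*T
I(Q, q) = 12/5 + Q/5 (I(Q, q) = 3 - (3 - Q)/5 = 3 + (-⅗ + Q/5) = 12/5 + Q/5)
J(R) = 5/(-3 + 1/(R + 4*R²/5)) (J(R) = 5/(-3 + 1/(R + (12/5 + (⅕)*(-8))*R²)) = 5/(-3 + 1/(R + (12/5 - 8/5)*R²)) = 5/(-3 + 1/(R + 4*R²/5)))
-J(m) = -(-5)*(-77)*(5 + 4*(-77))/(-5 + 12*(-77)² + 15*(-77)) = -(-5)*(-77)*(5 - 308)/(-5 + 12*5929 - 1155) = -(-5)*(-77)*(-303)/(-5 + 71148 - 1155) = -(-5)*(-77)*(-303)/69988 = -1*(-116655/69988) = 116655/69988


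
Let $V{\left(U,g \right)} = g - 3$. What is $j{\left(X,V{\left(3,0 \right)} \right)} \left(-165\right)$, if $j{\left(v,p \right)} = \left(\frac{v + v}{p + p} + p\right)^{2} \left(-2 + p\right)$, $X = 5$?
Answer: $\frac{53900}{3} \approx 17967.0$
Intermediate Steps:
$V{\left(U,g \right)} = -3 + g$ ($V{\left(U,g \right)} = g - 3 = -3 + g$)
$j{\left(v,p \right)} = \left(p + \frac{v}{p}\right)^{2} \left(-2 + p\right)$ ($j{\left(v,p \right)} = \left(\frac{2 v}{2 p} + p\right)^{2} \left(-2 + p\right) = \left(2 v \frac{1}{2 p} + p\right)^{2} \left(-2 + p\right) = \left(\frac{v}{p} + p\right)^{2} \left(-2 + p\right) = \left(p + \frac{v}{p}\right)^{2} \left(-2 + p\right)$)
$j{\left(X,V{\left(3,0 \right)} \right)} \left(-165\right) = \frac{\left(5 + \left(-3 + 0\right)^{2}\right)^{2} \left(-2 + \left(-3 + 0\right)\right)}{\left(-3 + 0\right)^{2}} \left(-165\right) = \frac{\left(5 + \left(-3\right)^{2}\right)^{2} \left(-2 - 3\right)}{9} \left(-165\right) = \frac{1}{9} \left(5 + 9\right)^{2} \left(-5\right) \left(-165\right) = \frac{1}{9} \cdot 14^{2} \left(-5\right) \left(-165\right) = \frac{1}{9} \cdot 196 \left(-5\right) \left(-165\right) = \left(- \frac{980}{9}\right) \left(-165\right) = \frac{53900}{3}$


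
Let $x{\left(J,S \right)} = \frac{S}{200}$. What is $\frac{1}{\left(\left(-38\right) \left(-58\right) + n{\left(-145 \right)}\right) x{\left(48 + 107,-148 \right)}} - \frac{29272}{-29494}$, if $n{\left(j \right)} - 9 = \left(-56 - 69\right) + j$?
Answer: $\frac{1051459326}{1060176577} \approx 0.99178$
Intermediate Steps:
$n{\left(j \right)} = -116 + j$ ($n{\left(j \right)} = 9 + \left(\left(-56 - 69\right) + j\right) = 9 + \left(-125 + j\right) = -116 + j$)
$x{\left(J,S \right)} = \frac{S}{200}$ ($x{\left(J,S \right)} = S \frac{1}{200} = \frac{S}{200}$)
$\frac{1}{\left(\left(-38\right) \left(-58\right) + n{\left(-145 \right)}\right) x{\left(48 + 107,-148 \right)}} - \frac{29272}{-29494} = \frac{1}{\left(\left(-38\right) \left(-58\right) - 261\right) \frac{1}{200} \left(-148\right)} - \frac{29272}{-29494} = \frac{1}{\left(2204 - 261\right) \left(- \frac{37}{50}\right)} - - \frac{14636}{14747} = \frac{1}{1943} \left(- \frac{50}{37}\right) + \frac{14636}{14747} = - \frac{50}{71891} + \frac{14636}{14747} = \frac{1051459326}{1060176577}$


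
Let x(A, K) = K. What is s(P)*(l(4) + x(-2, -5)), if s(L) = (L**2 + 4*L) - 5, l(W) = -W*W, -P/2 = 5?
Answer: -1155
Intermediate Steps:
P = -10 (P = -2*5 = -10)
l(W) = -W**2
s(L) = -5 + L**2 + 4*L
s(P)*(l(4) + x(-2, -5)) = (-5 + (-10)**2 + 4*(-10))*(-1*4**2 - 5) = (-5 + 100 - 40)*(-1*16 - 5) = 55*(-16 - 5) = 55*(-21) = -1155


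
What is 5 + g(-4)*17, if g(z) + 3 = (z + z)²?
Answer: 1042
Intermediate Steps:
g(z) = -3 + 4*z² (g(z) = -3 + (z + z)² = -3 + (2*z)² = -3 + 4*z²)
5 + g(-4)*17 = 5 + (-3 + 4*(-4)²)*17 = 5 + (-3 + 4*16)*17 = 5 + (-3 + 64)*17 = 5 + 61*17 = 5 + 1037 = 1042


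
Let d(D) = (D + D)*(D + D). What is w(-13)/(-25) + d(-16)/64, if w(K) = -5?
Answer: 81/5 ≈ 16.200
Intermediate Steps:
d(D) = 4*D² (d(D) = (2*D)*(2*D) = 4*D²)
w(-13)/(-25) + d(-16)/64 = -5/(-25) + (4*(-16)²)/64 = -5*(-1/25) + (4*256)*(1/64) = ⅕ + 1024*(1/64) = ⅕ + 16 = 81/5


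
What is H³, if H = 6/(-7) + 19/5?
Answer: 1092727/42875 ≈ 25.486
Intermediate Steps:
H = 103/35 (H = 6*(-⅐) + 19*(⅕) = -6/7 + 19/5 = 103/35 ≈ 2.9429)
H³ = (103/35)³ = 1092727/42875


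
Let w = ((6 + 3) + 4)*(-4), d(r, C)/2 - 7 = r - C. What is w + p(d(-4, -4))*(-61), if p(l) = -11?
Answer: 619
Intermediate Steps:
d(r, C) = 14 - 2*C + 2*r (d(r, C) = 14 + 2*(r - C) = 14 + (-2*C + 2*r) = 14 - 2*C + 2*r)
w = -52 (w = (9 + 4)*(-4) = 13*(-4) = -52)
w + p(d(-4, -4))*(-61) = -52 - 11*(-61) = -52 + 671 = 619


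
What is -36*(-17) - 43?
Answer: 569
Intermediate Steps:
-36*(-17) - 43 = 612 - 43 = 569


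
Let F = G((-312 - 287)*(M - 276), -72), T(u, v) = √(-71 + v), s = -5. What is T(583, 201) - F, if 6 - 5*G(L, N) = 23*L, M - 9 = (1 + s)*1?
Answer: 3733561/5 + √130 ≈ 7.4672e+5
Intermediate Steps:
M = 5 (M = 9 + (1 - 5)*1 = 9 - 4*1 = 9 - 4 = 5)
G(L, N) = 6/5 - 23*L/5
F = -3733561/5 (F = 6/5 - 23*(-312 - 287)*(5 - 276)/5 = 6/5 - (-13777)*(-271)/5 = 6/5 - 23/5*162329 = 6/5 - 3733567/5 = -3733561/5 ≈ -7.4671e+5)
T(583, 201) - F = √(-71 + 201) - 1*(-3733561/5) = √130 + 3733561/5 = 3733561/5 + √130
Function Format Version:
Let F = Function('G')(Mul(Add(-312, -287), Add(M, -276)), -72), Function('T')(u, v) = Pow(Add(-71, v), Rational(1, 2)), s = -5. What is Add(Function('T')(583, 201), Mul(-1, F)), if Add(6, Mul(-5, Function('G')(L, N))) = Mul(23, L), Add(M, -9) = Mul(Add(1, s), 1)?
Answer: Add(Rational(3733561, 5), Pow(130, Rational(1, 2))) ≈ 7.4672e+5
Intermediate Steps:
M = 5 (M = Add(9, Mul(Add(1, -5), 1)) = Add(9, Mul(-4, 1)) = Add(9, -4) = 5)
Function('G')(L, N) = Add(Rational(6, 5), Mul(Rational(-23, 5), L)) (Function('G')(L, N) = Add(Rational(6, 5), Mul(Rational(-1, 5), Mul(23, L))) = Add(Rational(6, 5), Mul(Rational(-23, 5), L)))
F = Rational(-3733561, 5) (F = Add(Rational(6, 5), Mul(Rational(-23, 5), Mul(Add(-312, -287), Add(5, -276)))) = Add(Rational(6, 5), Mul(Rational(-23, 5), Mul(-599, -271))) = Add(Rational(6, 5), Mul(Rational(-23, 5), 162329)) = Add(Rational(6, 5), Rational(-3733567, 5)) = Rational(-3733561, 5) ≈ -7.4671e+5)
Add(Function('T')(583, 201), Mul(-1, F)) = Add(Pow(Add(-71, 201), Rational(1, 2)), Mul(-1, Rational(-3733561, 5))) = Add(Pow(130, Rational(1, 2)), Rational(3733561, 5)) = Add(Rational(3733561, 5), Pow(130, Rational(1, 2)))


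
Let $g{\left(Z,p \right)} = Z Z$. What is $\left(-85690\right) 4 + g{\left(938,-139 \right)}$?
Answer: $537084$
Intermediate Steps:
$g{\left(Z,p \right)} = Z^{2}$
$\left(-85690\right) 4 + g{\left(938,-139 \right)} = \left(-85690\right) 4 + 938^{2} = -342760 + 879844 = 537084$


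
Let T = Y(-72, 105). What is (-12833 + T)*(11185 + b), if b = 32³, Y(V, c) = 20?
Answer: -563169789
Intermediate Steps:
T = 20
b = 32768
(-12833 + T)*(11185 + b) = (-12833 + 20)*(11185 + 32768) = -12813*43953 = -563169789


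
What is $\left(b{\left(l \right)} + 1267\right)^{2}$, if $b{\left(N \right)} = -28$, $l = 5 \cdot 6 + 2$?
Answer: $1535121$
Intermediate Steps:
$l = 32$ ($l = 30 + 2 = 32$)
$\left(b{\left(l \right)} + 1267\right)^{2} = \left(-28 + 1267\right)^{2} = 1239^{2} = 1535121$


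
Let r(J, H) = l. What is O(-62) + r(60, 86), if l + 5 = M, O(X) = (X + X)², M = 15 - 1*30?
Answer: 15356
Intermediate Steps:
M = -15 (M = 15 - 30 = -15)
O(X) = 4*X² (O(X) = (2*X)² = 4*X²)
l = -20 (l = -5 - 15 = -20)
r(J, H) = -20
O(-62) + r(60, 86) = 4*(-62)² - 20 = 4*3844 - 20 = 15376 - 20 = 15356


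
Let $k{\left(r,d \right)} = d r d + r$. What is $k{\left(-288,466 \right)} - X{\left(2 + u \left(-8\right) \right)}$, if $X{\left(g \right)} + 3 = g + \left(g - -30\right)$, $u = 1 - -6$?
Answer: $-62541135$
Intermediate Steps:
$u = 7$ ($u = 1 + 6 = 7$)
$k{\left(r,d \right)} = r + r d^{2}$ ($k{\left(r,d \right)} = r d^{2} + r = r + r d^{2}$)
$X{\left(g \right)} = 27 + 2 g$ ($X{\left(g \right)} = -3 + \left(g + \left(g - -30\right)\right) = -3 + \left(g + \left(g + 30\right)\right) = -3 + \left(g + \left(30 + g\right)\right) = -3 + \left(30 + 2 g\right) = 27 + 2 g$)
$k{\left(-288,466 \right)} - X{\left(2 + u \left(-8\right) \right)} = - 288 \left(1 + 466^{2}\right) - \left(27 + 2 \left(2 + 7 \left(-8\right)\right)\right) = - 288 \left(1 + 217156\right) - \left(27 + 2 \left(2 - 56\right)\right) = \left(-288\right) 217157 - \left(27 + 2 \left(-54\right)\right) = -62541216 - \left(27 - 108\right) = -62541216 - -81 = -62541216 + 81 = -62541135$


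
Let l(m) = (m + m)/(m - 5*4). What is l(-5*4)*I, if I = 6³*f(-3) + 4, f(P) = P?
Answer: -644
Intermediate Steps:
l(m) = 2*m/(-20 + m) (l(m) = (2*m)/(m - 20) = (2*m)/(-20 + m) = 2*m/(-20 + m))
I = -644 (I = 6³*(-3) + 4 = 216*(-3) + 4 = -648 + 4 = -644)
l(-5*4)*I = (2*(-5*4)/(-20 - 5*4))*(-644) = (2*(-20)/(-20 - 20))*(-644) = (2*(-20)/(-40))*(-644) = (2*(-20)*(-1/40))*(-644) = 1*(-644) = -644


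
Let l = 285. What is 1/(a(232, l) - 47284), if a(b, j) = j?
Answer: -1/46999 ≈ -2.1277e-5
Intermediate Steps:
1/(a(232, l) - 47284) = 1/(285 - 47284) = 1/(-46999) = -1/46999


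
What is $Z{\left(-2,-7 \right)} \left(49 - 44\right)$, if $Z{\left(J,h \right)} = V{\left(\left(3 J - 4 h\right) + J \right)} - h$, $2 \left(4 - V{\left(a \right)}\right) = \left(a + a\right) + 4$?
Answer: $-55$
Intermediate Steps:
$V{\left(a \right)} = 2 - a$ ($V{\left(a \right)} = 4 - \frac{\left(a + a\right) + 4}{2} = 4 - \frac{2 a + 4}{2} = 4 - \frac{4 + 2 a}{2} = 4 - \left(2 + a\right) = 2 - a$)
$Z{\left(J,h \right)} = 2 - 4 J + 3 h$ ($Z{\left(J,h \right)} = \left(2 - \left(\left(3 J - 4 h\right) + J\right)\right) - h = \left(2 - \left(\left(- 4 h + 3 J\right) + J\right)\right) - h = \left(2 - \left(- 4 h + 4 J\right)\right) - h = \left(2 - 4 J + 4 h\right) - h = 2 - 4 J + 3 h$)
$Z{\left(-2,-7 \right)} \left(49 - 44\right) = \left(2 - -8 + 3 \left(-7\right)\right) \left(49 - 44\right) = \left(2 + 8 - 21\right) 5 = \left(-11\right) 5 = -55$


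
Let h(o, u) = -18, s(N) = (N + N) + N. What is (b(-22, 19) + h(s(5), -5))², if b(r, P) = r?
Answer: 1600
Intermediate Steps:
s(N) = 3*N (s(N) = 2*N + N = 3*N)
(b(-22, 19) + h(s(5), -5))² = (-22 - 18)² = (-40)² = 1600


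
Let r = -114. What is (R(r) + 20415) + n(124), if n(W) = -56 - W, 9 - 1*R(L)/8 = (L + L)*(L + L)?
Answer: -395565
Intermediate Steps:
R(L) = 72 - 32*L² (R(L) = 72 - 8*(L + L)*(L + L) = 72 - 8*2*L*2*L = 72 - 32*L²)
(R(r) + 20415) + n(124) = ((72 - 32*(-114)²) + 20415) + (-56 - 1*124) = ((72 - 32*12996) + 20415) + (-56 - 124) = ((72 - 415872) + 20415) - 180 = (-415800 + 20415) - 180 = -395385 - 180 = -395565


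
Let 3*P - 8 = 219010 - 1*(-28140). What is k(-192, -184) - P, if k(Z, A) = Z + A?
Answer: -82762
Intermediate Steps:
k(Z, A) = A + Z
P = 82386 (P = 8/3 + (219010 - 1*(-28140))/3 = 8/3 + (219010 + 28140)/3 = 8/3 + (1/3)*247150 = 8/3 + 247150/3 = 82386)
k(-192, -184) - P = (-184 - 192) - 1*82386 = -376 - 82386 = -82762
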